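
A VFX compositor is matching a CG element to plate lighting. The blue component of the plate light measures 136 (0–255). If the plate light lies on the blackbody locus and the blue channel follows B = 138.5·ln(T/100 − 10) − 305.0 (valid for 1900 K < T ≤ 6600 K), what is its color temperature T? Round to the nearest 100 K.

ln(t − 10) = (136 + 305.0) / 138.5 = 3.1841.
t − 10 = e^3.1841 = 24.146, so t = 34.146.
T = 100·t = 3415 K → 3400 K to the nearest 100 K.

3400 K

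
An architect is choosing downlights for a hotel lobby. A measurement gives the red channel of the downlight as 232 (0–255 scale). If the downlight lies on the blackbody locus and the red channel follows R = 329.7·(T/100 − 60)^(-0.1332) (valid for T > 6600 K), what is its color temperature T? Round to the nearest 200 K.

(t − 60)^(-0.1332) = 232/329.7 = 0.70367.
t − 60 = 0.70367^(1/-0.1332) = 0.70367^(-7.508) = 13.992, so t = 73.992.
T = 100·t = 7399 K → 7400 K to the nearest 200 K.

7400 K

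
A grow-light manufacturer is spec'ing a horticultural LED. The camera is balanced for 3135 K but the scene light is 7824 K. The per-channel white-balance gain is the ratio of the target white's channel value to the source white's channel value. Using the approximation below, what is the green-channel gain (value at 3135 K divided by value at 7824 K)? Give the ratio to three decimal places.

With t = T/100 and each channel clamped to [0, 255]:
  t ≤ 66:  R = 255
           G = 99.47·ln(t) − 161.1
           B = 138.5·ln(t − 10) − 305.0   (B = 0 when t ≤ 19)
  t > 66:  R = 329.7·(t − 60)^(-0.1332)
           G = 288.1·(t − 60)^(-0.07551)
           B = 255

0.785

At 7824 K (t = 78.24):
  G = 288.1·(78.24 − 60)^(-0.07551) = 288.1·18.24^(-0.07551) = 288.1·0.80312 = 231.379.
At 3135 K (t = 31.35):
  G = 99.47·ln 31.35 − 161.1 = 99.47·3.4452 − 161.1 = 181.595.
Gain = 181.595 / 231.379 = 0.7848 → 0.785.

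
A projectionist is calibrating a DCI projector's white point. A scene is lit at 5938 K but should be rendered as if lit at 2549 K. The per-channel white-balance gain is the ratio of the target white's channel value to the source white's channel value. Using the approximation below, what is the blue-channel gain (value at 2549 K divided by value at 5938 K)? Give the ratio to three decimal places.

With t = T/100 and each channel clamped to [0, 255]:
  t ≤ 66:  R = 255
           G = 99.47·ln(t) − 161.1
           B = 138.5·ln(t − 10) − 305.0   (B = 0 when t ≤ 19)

At 5938 K (t = 59.38):
  B = 138.5·ln(59.38 − 10) − 305.0 = 138.5·ln 49.38 − 305.0 = 138.5·3.8995 − 305.0 = 235.087.
At 2549 K (t = 25.49):
  B = 138.5·ln(25.49 − 10) − 305.0 = 138.5·ln 15.49 − 305.0 = 138.5·2.7402 − 305.0 = 74.517.
Gain = 74.517 / 235.087 = 0.3170 → 0.317.

0.317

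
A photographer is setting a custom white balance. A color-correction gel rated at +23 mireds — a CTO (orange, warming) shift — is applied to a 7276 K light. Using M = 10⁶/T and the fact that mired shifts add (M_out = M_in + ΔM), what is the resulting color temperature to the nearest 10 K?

M_in = 10⁶/7276 = 137.44 mireds.
M_out = 137.44 + (+23) = 160.44 mireds.
T_out = 10⁶/160.44 = 6232.9 K → 6230 K.

6230 K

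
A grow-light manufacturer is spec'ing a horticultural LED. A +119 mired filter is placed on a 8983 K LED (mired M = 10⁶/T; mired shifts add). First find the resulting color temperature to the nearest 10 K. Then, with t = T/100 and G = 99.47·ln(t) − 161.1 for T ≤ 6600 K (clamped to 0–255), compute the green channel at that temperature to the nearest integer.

214

M_in = 10⁶/8983 = 111.32; M_out = 111.32 + (+119) = 230.32.
T_out = 10⁶/230.32 = 4341.8 K → 4340 K; t = 43.4.
G = 99.47·ln 43.4 − 161.1 = 99.47·3.7705 − 161.1 = 213.948.
Rounded: 214.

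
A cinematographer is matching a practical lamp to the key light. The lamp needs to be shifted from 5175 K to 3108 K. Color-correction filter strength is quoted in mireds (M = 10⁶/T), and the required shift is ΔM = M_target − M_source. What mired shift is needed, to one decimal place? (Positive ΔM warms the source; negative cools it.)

+128.5 mireds

M_source = 10⁶/5175 = 193.237; M_target = 10⁶/3108 = 321.750.
ΔM = 321.750 − 193.237 = 128.514 → +128.5 mireds, a warming shift.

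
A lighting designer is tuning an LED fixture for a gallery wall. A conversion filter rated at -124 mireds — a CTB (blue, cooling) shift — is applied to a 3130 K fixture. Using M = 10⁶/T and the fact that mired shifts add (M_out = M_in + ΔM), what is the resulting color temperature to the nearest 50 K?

M_in = 10⁶/3130 = 319.49 mireds.
M_out = 319.49 + (-124) = 195.49 mireds.
T_out = 10⁶/195.49 = 5115.4 K → 5100 K.

5100 K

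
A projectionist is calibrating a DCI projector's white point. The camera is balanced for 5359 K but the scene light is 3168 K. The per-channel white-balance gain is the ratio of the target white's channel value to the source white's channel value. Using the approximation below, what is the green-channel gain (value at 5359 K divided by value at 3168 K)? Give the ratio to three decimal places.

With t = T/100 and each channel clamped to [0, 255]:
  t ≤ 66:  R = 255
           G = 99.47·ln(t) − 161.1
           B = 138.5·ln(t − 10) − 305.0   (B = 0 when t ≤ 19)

At 3168 K (t = 31.68):
  G = 99.47·ln 31.68 − 161.1 = 99.47·3.4557 − 161.1 = 182.637.
At 5359 K (t = 53.59):
  G = 99.47·ln 53.59 − 161.1 = 99.47·3.9814 − 161.1 = 234.926.
Gain = 234.926 / 182.637 = 1.2863 → 1.286.

1.286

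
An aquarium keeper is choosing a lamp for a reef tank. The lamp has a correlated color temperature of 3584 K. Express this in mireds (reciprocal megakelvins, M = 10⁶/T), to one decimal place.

M = 10⁶ / 3584 = 279.018 → 279.0 mireds.

279.0 mireds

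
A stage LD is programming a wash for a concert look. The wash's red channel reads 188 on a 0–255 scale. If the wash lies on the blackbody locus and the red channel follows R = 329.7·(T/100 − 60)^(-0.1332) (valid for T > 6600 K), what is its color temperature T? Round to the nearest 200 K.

12800 K

(t − 60)^(-0.1332) = 188/329.7 = 0.57022.
t − 60 = 0.57022^(1/-0.1332) = 0.57022^(-7.508) = 67.848, so t = 127.848.
T = 100·t = 12785 K → 12800 K to the nearest 200 K.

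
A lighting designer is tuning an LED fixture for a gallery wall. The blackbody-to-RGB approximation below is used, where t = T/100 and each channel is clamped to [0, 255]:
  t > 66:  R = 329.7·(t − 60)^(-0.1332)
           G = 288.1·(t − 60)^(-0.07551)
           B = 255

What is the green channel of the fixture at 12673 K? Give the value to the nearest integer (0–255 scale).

t = 12673/100 = 126.73; the t > 66 branch applies.
G = 288.1·(126.73 − 60)^(-0.07551) = 288.1·66.73^(-0.07551) = 288.1·0.72819 = 209.792.
Rounded: 210.

210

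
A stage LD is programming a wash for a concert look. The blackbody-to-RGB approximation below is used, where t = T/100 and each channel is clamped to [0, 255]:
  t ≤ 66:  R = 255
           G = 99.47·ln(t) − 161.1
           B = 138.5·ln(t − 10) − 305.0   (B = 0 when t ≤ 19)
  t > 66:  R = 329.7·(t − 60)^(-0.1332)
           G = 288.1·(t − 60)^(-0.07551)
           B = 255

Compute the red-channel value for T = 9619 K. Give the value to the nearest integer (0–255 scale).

204

t = 9619/100 = 96.19; the t > 66 branch applies.
R = 329.7·(96.19 − 60)^(-0.1332) = 329.7·36.19^(-0.1332) = 329.7·0.62001 = 204.416.
Rounded: 204.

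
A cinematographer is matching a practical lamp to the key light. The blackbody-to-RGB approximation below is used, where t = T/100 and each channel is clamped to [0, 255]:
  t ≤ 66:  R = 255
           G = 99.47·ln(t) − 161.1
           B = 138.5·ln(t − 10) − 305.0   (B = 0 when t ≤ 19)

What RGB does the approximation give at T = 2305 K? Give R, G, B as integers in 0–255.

R=255, G=151, B=51

t = 2305/100 = 23.05; the t ≤ 66 branch applies.
R = 255 by definition for t ≤ 66.
G = 99.47·ln 23.05 − 161.1 = 99.47·3.1377 − 161.1 = 151.004.
B = 138.5·ln(23.05 − 10) − 305.0 = 138.5·ln 13.05 − 305.0 = 138.5·2.5688 − 305.0 = 50.777.
Rounded: (255, 151, 51).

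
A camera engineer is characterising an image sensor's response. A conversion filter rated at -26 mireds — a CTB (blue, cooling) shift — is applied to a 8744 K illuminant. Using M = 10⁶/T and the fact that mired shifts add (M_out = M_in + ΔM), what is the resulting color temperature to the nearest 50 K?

M_in = 10⁶/8744 = 114.36 mireds.
M_out = 114.36 + (-26) = 88.36 mireds.
T_out = 10⁶/88.36 = 11316.8 K → 11300 K.

11300 K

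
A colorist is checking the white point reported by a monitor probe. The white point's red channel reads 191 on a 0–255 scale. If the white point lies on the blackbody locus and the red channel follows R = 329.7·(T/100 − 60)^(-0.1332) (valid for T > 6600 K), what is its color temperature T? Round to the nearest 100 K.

12000 K

(t − 60)^(-0.1332) = 191/329.7 = 0.57931.
t − 60 = 0.57931^(1/-0.1332) = 0.57931^(-7.508) = 60.245, so t = 120.245.
T = 100·t = 12025 K → 12000 K to the nearest 100 K.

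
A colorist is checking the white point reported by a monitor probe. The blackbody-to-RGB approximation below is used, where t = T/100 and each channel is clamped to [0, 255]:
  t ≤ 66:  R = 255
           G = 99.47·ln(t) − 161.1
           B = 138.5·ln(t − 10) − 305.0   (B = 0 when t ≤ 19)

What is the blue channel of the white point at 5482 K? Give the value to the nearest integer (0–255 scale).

222

t = 5482/100 = 54.82; the t ≤ 66 branch applies.
B = 138.5·ln(54.82 − 10) − 305.0 = 138.5·ln 44.82 − 305.0 = 138.5·3.8027 − 305.0 = 221.668.
Rounded: 222.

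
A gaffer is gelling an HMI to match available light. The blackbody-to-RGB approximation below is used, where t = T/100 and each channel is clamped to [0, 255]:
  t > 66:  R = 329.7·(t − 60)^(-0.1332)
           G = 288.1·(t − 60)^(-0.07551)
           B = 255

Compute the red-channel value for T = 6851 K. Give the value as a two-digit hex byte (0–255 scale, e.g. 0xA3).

t = 6851/100 = 68.51; the t > 66 branch applies.
R = 329.7·(68.51 − 60)^(-0.1332) = 329.7·8.51^(-0.1332) = 329.7·0.75185 = 247.886.
Rounded: 248; in hex, 0xF8.

0xF8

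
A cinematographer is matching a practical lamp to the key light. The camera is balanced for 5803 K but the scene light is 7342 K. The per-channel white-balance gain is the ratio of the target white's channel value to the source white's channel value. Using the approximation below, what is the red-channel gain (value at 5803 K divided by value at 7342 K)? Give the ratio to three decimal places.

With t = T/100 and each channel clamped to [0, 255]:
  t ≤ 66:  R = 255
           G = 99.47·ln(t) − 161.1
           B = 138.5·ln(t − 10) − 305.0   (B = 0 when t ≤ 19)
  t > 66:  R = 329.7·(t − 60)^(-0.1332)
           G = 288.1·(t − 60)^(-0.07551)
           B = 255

At 7342 K (t = 73.42):
  R = 329.7·(73.42 − 60)^(-0.1332) = 329.7·13.42^(-0.1332) = 329.7·0.70759 = 233.293.
At 5803 K (t = 58.03):
  R = 255 by definition for t ≤ 66.
Gain = 255.000 / 233.293 = 1.0930 → 1.093.

1.093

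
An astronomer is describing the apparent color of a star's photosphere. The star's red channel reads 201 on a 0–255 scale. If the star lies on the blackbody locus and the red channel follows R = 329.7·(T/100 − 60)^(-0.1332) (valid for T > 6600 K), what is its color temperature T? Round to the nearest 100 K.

10100 K

(t − 60)^(-0.1332) = 201/329.7 = 0.60965.
t − 60 = 0.60965^(1/-0.1332) = 0.60965^(-7.508) = 41.071, so t = 101.071.
T = 100·t = 10107 K → 10100 K to the nearest 100 K.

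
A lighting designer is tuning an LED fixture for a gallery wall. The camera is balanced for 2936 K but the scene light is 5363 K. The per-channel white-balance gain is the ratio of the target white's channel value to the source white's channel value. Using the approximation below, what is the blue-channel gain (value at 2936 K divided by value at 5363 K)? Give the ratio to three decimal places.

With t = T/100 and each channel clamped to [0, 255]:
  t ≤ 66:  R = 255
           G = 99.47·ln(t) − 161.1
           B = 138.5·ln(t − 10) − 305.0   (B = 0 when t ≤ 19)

0.484

At 5363 K (t = 53.63):
  B = 138.5·ln(53.63 − 10) − 305.0 = 138.5·ln 43.63 − 305.0 = 138.5·3.7757 − 305.0 = 217.941.
At 2936 K (t = 29.36):
  B = 138.5·ln(29.36 − 10) − 305.0 = 138.5·ln 19.36 − 305.0 = 138.5·2.9632 − 305.0 = 105.404.
Gain = 105.404 / 217.941 = 0.4836 → 0.484.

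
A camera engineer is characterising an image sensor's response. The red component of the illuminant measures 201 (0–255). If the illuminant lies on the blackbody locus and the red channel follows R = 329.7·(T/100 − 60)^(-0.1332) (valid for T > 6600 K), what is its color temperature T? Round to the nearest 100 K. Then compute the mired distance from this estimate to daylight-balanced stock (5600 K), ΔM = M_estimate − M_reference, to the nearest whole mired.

(t − 60)^(-0.1332) = 201/329.7 = 0.60965.
t − 60 = 0.60965^(1/-0.1332) = 0.60965^(-7.508) = 41.071, so t = 101.071.
T = 100·t = 10107 K → 10100 K to the nearest 100 K.
M_estimate = 10⁶/10100 = 99.01; M_reference = 10⁶/5600 = 178.57.
ΔM = 99.01 − 178.57 = -79.56 → -80 mireds.

-80 mireds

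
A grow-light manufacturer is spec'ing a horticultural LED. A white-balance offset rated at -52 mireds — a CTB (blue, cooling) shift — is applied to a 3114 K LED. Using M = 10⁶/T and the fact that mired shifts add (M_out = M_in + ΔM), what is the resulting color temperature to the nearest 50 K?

M_in = 10⁶/3114 = 321.13 mireds.
M_out = 321.13 + (-52) = 269.13 mireds.
T_out = 10⁶/269.13 = 3715.7 K → 3700 K.

3700 K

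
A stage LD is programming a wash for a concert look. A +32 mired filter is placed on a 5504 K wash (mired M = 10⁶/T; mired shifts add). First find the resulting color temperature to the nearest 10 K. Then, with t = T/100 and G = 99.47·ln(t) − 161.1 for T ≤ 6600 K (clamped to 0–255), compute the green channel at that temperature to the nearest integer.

221

M_in = 10⁶/5504 = 181.69; M_out = 181.69 + (+32) = 213.69.
T_out = 10⁶/213.69 = 4679.8 K → 4680 K; t = 46.8.
G = 99.47·ln 46.8 − 161.1 = 99.47·3.8459 − 161.1 = 221.450.
Rounded: 221.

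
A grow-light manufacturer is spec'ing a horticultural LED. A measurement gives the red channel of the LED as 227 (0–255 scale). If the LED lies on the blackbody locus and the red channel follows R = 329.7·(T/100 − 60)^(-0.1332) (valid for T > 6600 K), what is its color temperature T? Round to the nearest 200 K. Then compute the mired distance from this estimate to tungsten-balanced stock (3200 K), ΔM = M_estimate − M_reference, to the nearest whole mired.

(t − 60)^(-0.1332) = 227/329.7 = 0.68850.
t − 60 = 0.68850^(1/-0.1332) = 0.68850^(-7.508) = 16.478, so t = 76.478.
T = 100·t = 7648 K → 7600 K to the nearest 200 K.
M_estimate = 10⁶/7600 = 131.58; M_reference = 10⁶/3200 = 312.50.
ΔM = 131.58 − 312.50 = -180.92 → -181 mireds.

-181 mireds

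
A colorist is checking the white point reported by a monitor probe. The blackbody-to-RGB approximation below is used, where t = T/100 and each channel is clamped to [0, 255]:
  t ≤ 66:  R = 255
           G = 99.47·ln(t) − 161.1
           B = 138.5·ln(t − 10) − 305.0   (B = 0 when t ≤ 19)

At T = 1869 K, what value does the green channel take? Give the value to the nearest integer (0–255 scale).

t = 1869/100 = 18.69; the t ≤ 66 branch applies.
G = 99.47·ln 18.69 − 161.1 = 99.47·2.9280 − 161.1 = 130.147.
Rounded: 130.

130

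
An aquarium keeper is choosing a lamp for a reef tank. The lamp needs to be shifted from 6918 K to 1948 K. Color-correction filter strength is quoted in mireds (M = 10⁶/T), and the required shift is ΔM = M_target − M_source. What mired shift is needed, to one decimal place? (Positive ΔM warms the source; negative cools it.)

M_source = 10⁶/6918 = 144.550; M_target = 10⁶/1948 = 513.347.
ΔM = 513.347 − 144.550 = 368.797 → +368.8 mireds, a warming shift.

+368.8 mireds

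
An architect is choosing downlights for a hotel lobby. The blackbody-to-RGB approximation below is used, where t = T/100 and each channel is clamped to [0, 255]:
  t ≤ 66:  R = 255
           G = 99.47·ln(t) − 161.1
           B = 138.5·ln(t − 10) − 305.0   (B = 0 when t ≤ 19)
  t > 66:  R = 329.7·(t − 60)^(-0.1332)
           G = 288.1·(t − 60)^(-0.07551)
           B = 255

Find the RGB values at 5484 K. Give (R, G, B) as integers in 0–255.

t = 5484/100 = 54.84; the t ≤ 66 branch applies.
R = 255 by definition for t ≤ 66.
G = 99.47·ln 54.84 − 161.1 = 99.47·4.0044 − 161.1 = 237.220.
B = 138.5·ln(54.84 − 10) − 305.0 = 138.5·ln 44.84 − 305.0 = 138.5·3.8031 − 305.0 = 221.729.
Rounded: (255, 237, 222).

(255, 237, 222)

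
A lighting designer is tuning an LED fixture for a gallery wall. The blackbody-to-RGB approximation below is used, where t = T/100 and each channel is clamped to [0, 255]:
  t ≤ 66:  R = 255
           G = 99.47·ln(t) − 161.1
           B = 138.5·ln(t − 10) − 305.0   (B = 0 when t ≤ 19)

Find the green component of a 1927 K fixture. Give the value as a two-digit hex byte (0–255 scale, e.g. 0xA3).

0x85

t = 1927/100 = 19.27; the t ≤ 66 branch applies.
G = 99.47·ln 19.27 − 161.1 = 99.47·2.9585 − 161.1 = 133.187.
Rounded: 133; in hex, 0x85.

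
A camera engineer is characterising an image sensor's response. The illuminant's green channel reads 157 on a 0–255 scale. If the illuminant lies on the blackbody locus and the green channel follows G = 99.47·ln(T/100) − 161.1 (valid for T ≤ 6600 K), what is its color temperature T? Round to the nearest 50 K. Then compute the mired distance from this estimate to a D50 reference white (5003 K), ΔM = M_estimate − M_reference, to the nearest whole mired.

ln t = (157 + 161.1) / 99.47 = 3.1979.
t = e^3.1979 = 24.482.
T = 100·t = 2448 K → 2450 K to the nearest 50 K.
M_estimate = 10⁶/2450 = 408.16; M_reference = 10⁶/5003 = 199.88.
ΔM = 408.16 − 199.88 = 208.28 → +208 mireds.

+208 mireds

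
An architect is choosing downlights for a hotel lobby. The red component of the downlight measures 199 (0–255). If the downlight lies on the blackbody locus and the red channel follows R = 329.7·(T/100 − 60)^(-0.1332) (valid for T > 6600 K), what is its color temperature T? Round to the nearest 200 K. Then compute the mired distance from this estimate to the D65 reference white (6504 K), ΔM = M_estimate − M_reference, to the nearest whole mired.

(t − 60)^(-0.1332) = 199/329.7 = 0.60358.
t − 60 = 0.60358^(1/-0.1332) = 0.60358^(-7.508) = 44.273, so t = 104.273.
T = 100·t = 10427 K → 10400 K to the nearest 200 K.
M_estimate = 10⁶/10400 = 96.15; M_reference = 10⁶/6504 = 153.75.
ΔM = 96.15 − 153.75 = -57.60 → -58 mireds.

-58 mireds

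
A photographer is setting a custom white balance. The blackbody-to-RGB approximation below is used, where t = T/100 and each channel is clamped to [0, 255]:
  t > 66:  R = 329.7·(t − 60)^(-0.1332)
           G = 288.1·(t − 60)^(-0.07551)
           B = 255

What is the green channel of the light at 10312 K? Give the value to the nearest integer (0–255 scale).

217

t = 10312/100 = 103.12; the t > 66 branch applies.
G = 288.1·(103.12 − 60)^(-0.07551) = 288.1·43.12^(-0.07551) = 288.1·0.75260 = 216.825.
Rounded: 217.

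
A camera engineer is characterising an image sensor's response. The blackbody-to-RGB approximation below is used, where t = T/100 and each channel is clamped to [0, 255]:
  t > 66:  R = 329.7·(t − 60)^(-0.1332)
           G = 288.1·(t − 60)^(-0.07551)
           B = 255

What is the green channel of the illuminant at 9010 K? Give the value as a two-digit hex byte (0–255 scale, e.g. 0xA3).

0xDF

t = 9010/100 = 90.1; the t > 66 branch applies.
G = 288.1·(90.1 − 60)^(-0.07551) = 288.1·30.1^(-0.07551) = 288.1·0.77331 = 222.791.
Rounded: 223; in hex, 0xDF.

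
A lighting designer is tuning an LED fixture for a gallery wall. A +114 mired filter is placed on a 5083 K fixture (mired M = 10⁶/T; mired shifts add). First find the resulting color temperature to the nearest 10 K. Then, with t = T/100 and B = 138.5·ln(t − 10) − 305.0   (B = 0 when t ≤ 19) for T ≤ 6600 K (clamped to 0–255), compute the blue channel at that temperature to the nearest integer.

124

M_in = 10⁶/5083 = 196.73; M_out = 196.73 + (+114) = 310.73.
T_out = 10⁶/310.73 = 3218.2 K → 3220 K; t = 32.2.
B = 138.5·ln(32.2 − 10) − 305.0 = 138.5·ln 22.2 − 305.0 = 138.5·3.1001 − 305.0 = 124.363.
Rounded: 124.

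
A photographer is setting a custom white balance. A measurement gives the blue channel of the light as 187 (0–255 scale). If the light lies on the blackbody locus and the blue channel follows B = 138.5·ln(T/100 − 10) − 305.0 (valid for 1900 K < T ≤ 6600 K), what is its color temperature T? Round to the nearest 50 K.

ln(t − 10) = (187 + 305.0) / 138.5 = 3.5523.
t − 10 = e^3.5523 = 34.895, so t = 44.895.
T = 100·t = 4490 K → 4500 K to the nearest 50 K.

4500 K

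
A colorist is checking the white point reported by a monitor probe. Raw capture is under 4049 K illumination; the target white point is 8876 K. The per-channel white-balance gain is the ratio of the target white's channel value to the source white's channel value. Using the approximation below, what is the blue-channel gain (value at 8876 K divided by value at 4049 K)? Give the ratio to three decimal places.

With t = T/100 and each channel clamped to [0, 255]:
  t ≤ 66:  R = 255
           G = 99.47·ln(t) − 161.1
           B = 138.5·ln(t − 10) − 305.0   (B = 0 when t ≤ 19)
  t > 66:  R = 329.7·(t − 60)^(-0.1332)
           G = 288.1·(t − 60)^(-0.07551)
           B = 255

1.515

At 4049 K (t = 40.49):
  B = 138.5·ln(40.49 − 10) − 305.0 = 138.5·ln 30.49 − 305.0 = 138.5·3.4174 − 305.0 = 168.310.
At 8876 K (t = 88.76):
  B = 255 by definition for t > 66.
Gain = 255.000 / 168.310 = 1.5151 → 1.515.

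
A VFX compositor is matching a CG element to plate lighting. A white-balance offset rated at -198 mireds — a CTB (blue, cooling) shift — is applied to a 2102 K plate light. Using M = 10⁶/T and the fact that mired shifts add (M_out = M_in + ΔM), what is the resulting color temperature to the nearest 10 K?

3600 K

M_in = 10⁶/2102 = 475.74 mireds.
M_out = 475.74 + (-198) = 277.74 mireds.
T_out = 10⁶/277.74 = 3600.5 K → 3600 K.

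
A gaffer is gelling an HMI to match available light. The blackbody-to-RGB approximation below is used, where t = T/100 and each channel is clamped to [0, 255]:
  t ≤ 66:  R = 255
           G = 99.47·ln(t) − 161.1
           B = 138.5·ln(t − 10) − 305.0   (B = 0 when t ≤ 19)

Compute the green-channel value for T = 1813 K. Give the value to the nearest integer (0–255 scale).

t = 1813/100 = 18.13; the t ≤ 66 branch applies.
G = 99.47·ln 18.13 − 161.1 = 99.47·2.8976 − 161.1 = 127.121.
Rounded: 127.

127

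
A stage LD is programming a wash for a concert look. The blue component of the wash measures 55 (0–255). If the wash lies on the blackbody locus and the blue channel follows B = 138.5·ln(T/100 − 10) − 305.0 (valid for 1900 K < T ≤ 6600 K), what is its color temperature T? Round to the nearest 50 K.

ln(t − 10) = (55 + 305.0) / 138.5 = 2.5993.
t − 10 = e^2.5993 = 13.454, so t = 23.454.
T = 100·t = 2345 K → 2350 K to the nearest 50 K.

2350 K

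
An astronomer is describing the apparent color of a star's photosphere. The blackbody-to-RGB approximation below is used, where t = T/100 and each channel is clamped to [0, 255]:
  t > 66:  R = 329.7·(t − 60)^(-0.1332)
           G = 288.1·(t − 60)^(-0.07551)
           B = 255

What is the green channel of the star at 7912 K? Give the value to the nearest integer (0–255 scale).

231

t = 7912/100 = 79.12; the t > 66 branch applies.
G = 288.1·(79.12 − 60)^(-0.07551) = 288.1·19.12^(-0.07551) = 288.1·0.80027 = 230.557.
Rounded: 231.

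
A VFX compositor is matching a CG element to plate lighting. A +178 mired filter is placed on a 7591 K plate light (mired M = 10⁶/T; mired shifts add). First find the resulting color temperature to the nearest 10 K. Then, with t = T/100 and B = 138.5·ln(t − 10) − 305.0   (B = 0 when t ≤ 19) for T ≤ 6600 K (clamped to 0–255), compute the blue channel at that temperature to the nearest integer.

M_in = 10⁶/7591 = 131.73; M_out = 131.73 + (+178) = 309.73.
T_out = 10⁶/309.73 = 3228.6 K → 3230 K; t = 32.3.
B = 138.5·ln(32.3 − 10) − 305.0 = 138.5·ln 22.3 − 305.0 = 138.5·3.1046 − 305.0 = 124.985.
Rounded: 125.

125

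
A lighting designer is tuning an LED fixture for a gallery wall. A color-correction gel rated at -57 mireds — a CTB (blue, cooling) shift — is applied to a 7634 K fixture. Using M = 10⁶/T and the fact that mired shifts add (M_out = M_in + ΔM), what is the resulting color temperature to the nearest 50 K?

M_in = 10⁶/7634 = 130.99 mireds.
M_out = 130.99 + (-57) = 73.99 mireds.
T_out = 10⁶/73.99 = 13514.8 K → 13500 K.

13500 K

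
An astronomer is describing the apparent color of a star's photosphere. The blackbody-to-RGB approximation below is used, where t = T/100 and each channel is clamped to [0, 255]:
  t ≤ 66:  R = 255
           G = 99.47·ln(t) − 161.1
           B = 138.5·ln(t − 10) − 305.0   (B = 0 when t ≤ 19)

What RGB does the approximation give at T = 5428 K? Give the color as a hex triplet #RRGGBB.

#FFECDC

t = 5428/100 = 54.28; the t ≤ 66 branch applies.
R = 255 by definition for t ≤ 66.
G = 99.47·ln 54.28 − 161.1 = 99.47·3.9942 − 161.1 = 236.199.
B = 138.5·ln(54.28 − 10) − 305.0 = 138.5·ln 44.28 − 305.0 = 138.5·3.7905 − 305.0 = 219.989.
Rounded: (255, 236, 220).
In hex: #FFECDC.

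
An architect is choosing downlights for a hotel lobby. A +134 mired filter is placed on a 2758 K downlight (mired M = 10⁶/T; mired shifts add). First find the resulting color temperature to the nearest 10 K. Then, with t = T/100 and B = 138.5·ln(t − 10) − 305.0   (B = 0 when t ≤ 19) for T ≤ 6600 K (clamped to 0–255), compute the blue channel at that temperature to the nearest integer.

15

M_in = 10⁶/2758 = 362.58; M_out = 362.58 + (+134) = 496.58.
T_out = 10⁶/496.58 = 2013.8 K → 2010 K; t = 20.1.
B = 138.5·ln(20.1 − 10) − 305.0 = 138.5·ln 10.1 − 305.0 = 138.5·2.3125 − 305.0 = 15.286.
Rounded: 15.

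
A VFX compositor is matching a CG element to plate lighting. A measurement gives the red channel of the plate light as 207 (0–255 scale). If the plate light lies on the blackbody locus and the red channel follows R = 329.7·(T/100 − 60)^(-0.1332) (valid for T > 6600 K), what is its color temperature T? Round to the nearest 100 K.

9300 K

(t − 60)^(-0.1332) = 207/329.7 = 0.62784.
t − 60 = 0.62784^(1/-0.1332) = 0.62784^(-7.508) = 32.933, so t = 92.933.
T = 100·t = 9293 K → 9300 K to the nearest 100 K.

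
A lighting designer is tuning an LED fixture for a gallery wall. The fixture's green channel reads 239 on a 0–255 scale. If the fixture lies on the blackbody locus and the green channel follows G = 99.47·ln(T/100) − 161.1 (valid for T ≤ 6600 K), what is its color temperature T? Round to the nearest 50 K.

5600 K

ln t = (239 + 161.1) / 99.47 = 4.0223.
t = e^4.0223 = 55.830.
T = 100·t = 5583 K → 5600 K to the nearest 50 K.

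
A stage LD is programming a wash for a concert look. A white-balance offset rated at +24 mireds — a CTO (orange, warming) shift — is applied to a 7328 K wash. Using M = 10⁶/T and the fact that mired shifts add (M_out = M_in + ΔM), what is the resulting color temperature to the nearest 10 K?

6230 K

M_in = 10⁶/7328 = 136.46 mireds.
M_out = 136.46 + (+24) = 160.46 mireds.
T_out = 10⁶/160.46 = 6232.0 K → 6230 K.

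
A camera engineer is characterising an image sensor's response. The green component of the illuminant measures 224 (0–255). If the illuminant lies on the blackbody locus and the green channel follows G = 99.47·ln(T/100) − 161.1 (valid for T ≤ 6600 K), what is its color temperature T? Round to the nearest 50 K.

ln t = (224 + 161.1) / 99.47 = 3.8715.
t = e^3.8715 = 48.015.
T = 100·t = 4802 K → 4800 K to the nearest 50 K.

4800 K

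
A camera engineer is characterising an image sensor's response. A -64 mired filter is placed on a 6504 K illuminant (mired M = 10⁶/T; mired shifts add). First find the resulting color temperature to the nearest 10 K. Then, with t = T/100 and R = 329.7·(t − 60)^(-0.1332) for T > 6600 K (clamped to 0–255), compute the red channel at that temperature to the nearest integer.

M_in = 10⁶/6504 = 153.75; M_out = 153.75 + (-64) = 89.75.
T_out = 10⁶/89.75 = 11141.9 K → 11140 K; t = 111.4.
R = 329.7·(111.4 − 60)^(-0.1332) = 329.7·51.4^(-0.1332) = 329.7·0.59170 = 195.083.
Rounded: 195.

195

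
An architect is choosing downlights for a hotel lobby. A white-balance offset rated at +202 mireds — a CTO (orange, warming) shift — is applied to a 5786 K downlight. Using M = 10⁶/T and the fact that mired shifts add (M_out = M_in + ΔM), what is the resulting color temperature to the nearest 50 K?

2650 K

M_in = 10⁶/5786 = 172.83 mireds.
M_out = 172.83 + (+202) = 374.83 mireds.
T_out = 10⁶/374.83 = 2667.9 K → 2650 K.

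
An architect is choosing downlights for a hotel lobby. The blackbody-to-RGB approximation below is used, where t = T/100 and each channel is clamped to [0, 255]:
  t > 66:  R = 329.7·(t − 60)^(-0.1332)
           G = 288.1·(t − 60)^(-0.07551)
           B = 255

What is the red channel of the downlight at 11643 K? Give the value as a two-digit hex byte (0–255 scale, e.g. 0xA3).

t = 11643/100 = 116.43; the t > 66 branch applies.
R = 329.7·(116.43 − 60)^(-0.1332) = 329.7·56.43^(-0.1332) = 329.7·0.58438 = 192.672.
Rounded: 193; in hex, 0xC1.

0xC1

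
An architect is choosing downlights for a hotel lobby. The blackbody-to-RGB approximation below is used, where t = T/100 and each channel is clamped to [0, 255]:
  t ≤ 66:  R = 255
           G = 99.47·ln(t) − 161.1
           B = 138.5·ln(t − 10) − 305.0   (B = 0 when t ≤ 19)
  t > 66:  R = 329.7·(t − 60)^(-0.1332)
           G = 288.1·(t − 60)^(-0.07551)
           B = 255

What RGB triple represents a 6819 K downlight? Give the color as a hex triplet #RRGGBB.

#F9F6FF

t = 6819/100 = 68.19; the t > 66 branch applies.
R = 329.7·(68.19 − 60)^(-0.1332) = 329.7·8.19^(-0.1332) = 329.7·0.75570 = 249.155.
G = 288.1·(68.19 − 60)^(-0.07551) = 288.1·8.19^(-0.07551) = 288.1·0.85317 = 245.800.
B = 255 by definition for t > 66.
Rounded: (249, 246, 255).
In hex: #F9F6FF.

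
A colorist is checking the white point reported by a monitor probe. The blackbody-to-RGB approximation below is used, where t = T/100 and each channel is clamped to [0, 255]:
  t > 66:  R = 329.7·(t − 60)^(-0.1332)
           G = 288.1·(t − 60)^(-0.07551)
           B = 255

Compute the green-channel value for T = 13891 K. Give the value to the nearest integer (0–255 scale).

207

t = 13891/100 = 138.91; the t > 66 branch applies.
G = 288.1·(138.91 − 60)^(-0.07551) = 288.1·78.91^(-0.07551) = 288.1·0.71903 = 207.153.
Rounded: 207.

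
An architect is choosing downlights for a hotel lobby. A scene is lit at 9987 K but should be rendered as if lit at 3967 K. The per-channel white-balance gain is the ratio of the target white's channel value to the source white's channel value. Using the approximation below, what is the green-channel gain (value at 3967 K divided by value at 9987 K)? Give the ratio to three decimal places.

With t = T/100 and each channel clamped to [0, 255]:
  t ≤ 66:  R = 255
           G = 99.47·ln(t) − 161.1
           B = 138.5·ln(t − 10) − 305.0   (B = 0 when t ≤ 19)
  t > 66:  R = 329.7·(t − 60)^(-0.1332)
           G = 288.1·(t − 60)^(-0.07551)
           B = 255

At 9987 K (t = 99.87):
  G = 288.1·(99.87 − 60)^(-0.07551) = 288.1·39.87^(-0.07551) = 288.1·0.75707 = 218.111.
At 3967 K (t = 39.67):
  G = 99.47·ln 39.67 − 161.1 = 99.47·3.6806 − 161.1 = 205.009.
Gain = 205.009 / 218.111 = 0.9399 → 0.940.

0.940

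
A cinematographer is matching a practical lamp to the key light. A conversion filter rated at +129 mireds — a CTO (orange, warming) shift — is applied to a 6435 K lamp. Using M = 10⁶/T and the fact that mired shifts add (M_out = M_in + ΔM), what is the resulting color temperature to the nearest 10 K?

M_in = 10⁶/6435 = 155.40 mireds.
M_out = 155.40 + (+129) = 284.40 mireds.
T_out = 10⁶/284.40 = 3516.2 K → 3520 K.

3520 K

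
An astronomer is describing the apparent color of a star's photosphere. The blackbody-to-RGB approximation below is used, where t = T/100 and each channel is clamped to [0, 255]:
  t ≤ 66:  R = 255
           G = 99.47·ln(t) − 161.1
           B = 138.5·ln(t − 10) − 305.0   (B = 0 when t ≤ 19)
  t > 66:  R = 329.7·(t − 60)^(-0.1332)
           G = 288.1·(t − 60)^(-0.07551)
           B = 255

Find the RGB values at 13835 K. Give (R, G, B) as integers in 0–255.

t = 13835/100 = 138.35; the t > 66 branch applies.
R = 329.7·(138.35 − 60)^(-0.1332) = 329.7·78.35^(-0.1332) = 329.7·0.55939 = 184.431.
G = 288.1·(138.35 − 60)^(-0.07551) = 288.1·78.35^(-0.07551) = 288.1·0.71942 = 207.264.
B = 255 by definition for t > 66.
Rounded: (184, 207, 255).

(184, 207, 255)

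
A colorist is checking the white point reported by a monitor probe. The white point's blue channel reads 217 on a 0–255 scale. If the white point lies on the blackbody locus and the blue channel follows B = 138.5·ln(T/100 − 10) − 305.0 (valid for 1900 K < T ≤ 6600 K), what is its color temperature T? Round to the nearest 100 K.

ln(t − 10) = (217 + 305.0) / 138.5 = 3.7690.
t − 10 = e^3.7690 = 43.335, so t = 53.335.
T = 100·t = 5333 K → 5300 K to the nearest 100 K.

5300 K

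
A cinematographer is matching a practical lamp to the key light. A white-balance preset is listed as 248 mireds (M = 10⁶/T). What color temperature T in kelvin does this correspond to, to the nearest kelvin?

T = 10⁶ / 248 = 4032.26 K → 4032 K.

4032 K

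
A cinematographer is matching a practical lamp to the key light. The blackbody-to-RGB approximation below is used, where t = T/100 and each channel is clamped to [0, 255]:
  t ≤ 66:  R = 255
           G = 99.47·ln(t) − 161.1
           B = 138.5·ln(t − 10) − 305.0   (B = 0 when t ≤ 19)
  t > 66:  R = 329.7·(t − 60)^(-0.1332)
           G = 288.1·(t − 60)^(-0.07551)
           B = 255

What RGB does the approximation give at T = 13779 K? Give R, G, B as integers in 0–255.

R=185, G=207, B=255

t = 13779/100 = 137.79; the t > 66 branch applies.
R = 329.7·(137.79 − 60)^(-0.1332) = 329.7·77.79^(-0.1332) = 329.7·0.55992 = 184.607.
G = 288.1·(137.79 − 60)^(-0.07551) = 288.1·77.79^(-0.07551) = 288.1·0.71981 = 207.377.
B = 255 by definition for t > 66.
Rounded: (185, 207, 255).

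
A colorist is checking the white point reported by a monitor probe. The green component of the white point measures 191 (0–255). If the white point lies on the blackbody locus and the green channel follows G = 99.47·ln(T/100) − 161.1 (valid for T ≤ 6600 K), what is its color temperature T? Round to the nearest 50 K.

ln t = (191 + 161.1) / 99.47 = 3.5398.
t = e^3.5398 = 34.459.
T = 100·t = 3446 K → 3450 K to the nearest 50 K.

3450 K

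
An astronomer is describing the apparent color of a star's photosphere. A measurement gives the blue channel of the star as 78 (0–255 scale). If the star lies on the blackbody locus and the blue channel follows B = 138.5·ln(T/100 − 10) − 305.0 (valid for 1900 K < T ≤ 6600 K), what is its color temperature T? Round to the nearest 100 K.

2600 K

ln(t − 10) = (78 + 305.0) / 138.5 = 2.7653.
t − 10 = e^2.7653 = 15.884, so t = 25.884.
T = 100·t = 2588 K → 2600 K to the nearest 100 K.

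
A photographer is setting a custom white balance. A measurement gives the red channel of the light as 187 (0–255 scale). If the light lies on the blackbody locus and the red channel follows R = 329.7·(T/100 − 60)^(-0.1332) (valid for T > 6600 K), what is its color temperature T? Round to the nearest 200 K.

(t − 60)^(-0.1332) = 187/329.7 = 0.56718.
t − 60 = 0.56718^(1/-0.1332) = 0.56718^(-7.508) = 70.620, so t = 130.620.
T = 100·t = 13062 K → 13000 K to the nearest 200 K.

13000 K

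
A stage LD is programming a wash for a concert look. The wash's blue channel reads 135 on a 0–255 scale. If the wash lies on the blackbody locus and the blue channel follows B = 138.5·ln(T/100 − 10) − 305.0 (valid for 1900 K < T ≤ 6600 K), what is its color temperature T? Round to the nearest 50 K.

3400 K

ln(t − 10) = (135 + 305.0) / 138.5 = 3.1769.
t − 10 = e^3.1769 = 23.972, so t = 33.972.
T = 100·t = 3397 K → 3400 K to the nearest 50 K.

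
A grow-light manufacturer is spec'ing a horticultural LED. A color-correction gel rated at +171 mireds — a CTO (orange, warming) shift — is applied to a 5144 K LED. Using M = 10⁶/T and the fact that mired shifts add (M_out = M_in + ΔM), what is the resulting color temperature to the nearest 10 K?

2740 K

M_in = 10⁶/5144 = 194.40 mireds.
M_out = 194.40 + (+171) = 365.40 mireds.
T_out = 10⁶/365.40 = 2736.7 K → 2740 K.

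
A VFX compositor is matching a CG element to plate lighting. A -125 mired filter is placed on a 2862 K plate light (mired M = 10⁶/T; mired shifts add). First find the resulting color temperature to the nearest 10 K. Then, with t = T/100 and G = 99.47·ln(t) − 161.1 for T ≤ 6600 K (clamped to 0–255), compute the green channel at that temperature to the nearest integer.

217

M_in = 10⁶/2862 = 349.41; M_out = 349.41 + (-125) = 224.41.
T_out = 10⁶/224.41 = 4456.2 K → 4460 K; t = 44.6.
G = 99.47·ln 44.6 − 161.1 = 99.47·3.7977 − 161.1 = 216.661.
Rounded: 217.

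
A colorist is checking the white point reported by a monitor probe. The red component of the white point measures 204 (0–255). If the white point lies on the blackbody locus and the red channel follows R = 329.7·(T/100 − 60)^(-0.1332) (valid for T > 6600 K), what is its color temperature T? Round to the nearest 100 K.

9700 K

(t − 60)^(-0.1332) = 204/329.7 = 0.61874.
t − 60 = 0.61874^(1/-0.1332) = 0.61874^(-7.508) = 36.748, so t = 96.748.
T = 100·t = 9675 K → 9700 K to the nearest 100 K.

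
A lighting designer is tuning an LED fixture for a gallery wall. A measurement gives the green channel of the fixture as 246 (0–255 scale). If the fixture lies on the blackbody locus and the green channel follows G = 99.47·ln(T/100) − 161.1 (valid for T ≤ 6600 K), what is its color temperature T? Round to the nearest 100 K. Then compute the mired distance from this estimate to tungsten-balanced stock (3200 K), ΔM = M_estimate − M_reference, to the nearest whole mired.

ln t = (246 + 161.1) / 99.47 = 4.0927.
t = e^4.0927 = 59.901.
T = 100·t = 5990 K → 6000 K to the nearest 100 K.
M_estimate = 10⁶/6000 = 166.67; M_reference = 10⁶/3200 = 312.50.
ΔM = 166.67 − 312.50 = -145.83 → -146 mireds.

-146 mireds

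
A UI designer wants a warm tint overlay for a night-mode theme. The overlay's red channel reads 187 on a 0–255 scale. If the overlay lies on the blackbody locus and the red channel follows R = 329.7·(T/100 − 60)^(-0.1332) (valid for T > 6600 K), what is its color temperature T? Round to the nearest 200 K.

13000 K

(t − 60)^(-0.1332) = 187/329.7 = 0.56718.
t − 60 = 0.56718^(1/-0.1332) = 0.56718^(-7.508) = 70.620, so t = 130.620.
T = 100·t = 13062 K → 13000 K to the nearest 200 K.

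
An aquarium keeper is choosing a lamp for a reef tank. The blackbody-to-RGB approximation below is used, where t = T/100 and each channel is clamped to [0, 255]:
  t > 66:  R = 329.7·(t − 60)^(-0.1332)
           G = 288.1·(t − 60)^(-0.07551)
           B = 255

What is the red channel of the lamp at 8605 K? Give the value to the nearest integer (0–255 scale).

214

t = 8605/100 = 86.05; the t > 66 branch applies.
R = 329.7·(86.05 − 60)^(-0.1332) = 329.7·26.05^(-0.1332) = 329.7·0.64776 = 213.567.
Rounded: 214.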